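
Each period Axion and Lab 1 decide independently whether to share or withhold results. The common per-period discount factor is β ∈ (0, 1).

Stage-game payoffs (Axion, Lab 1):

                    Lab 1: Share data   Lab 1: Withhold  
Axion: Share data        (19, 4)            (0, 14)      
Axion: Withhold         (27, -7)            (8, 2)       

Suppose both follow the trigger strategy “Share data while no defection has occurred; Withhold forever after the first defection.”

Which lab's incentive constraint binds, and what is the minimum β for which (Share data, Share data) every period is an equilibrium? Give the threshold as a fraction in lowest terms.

Lab 1; β ≥ 5/6

For Axion: deviation gain 27−19 = 8, per-period punishment loss 19−8 = 11. IC gives β ≥ 8/19.
For Lab 1: gain 10, loss 2 per period, so β ≥ 10/12 = 5/6.
The tighter constraint is Lab 1's, so cooperation needs β ≥ 5/6.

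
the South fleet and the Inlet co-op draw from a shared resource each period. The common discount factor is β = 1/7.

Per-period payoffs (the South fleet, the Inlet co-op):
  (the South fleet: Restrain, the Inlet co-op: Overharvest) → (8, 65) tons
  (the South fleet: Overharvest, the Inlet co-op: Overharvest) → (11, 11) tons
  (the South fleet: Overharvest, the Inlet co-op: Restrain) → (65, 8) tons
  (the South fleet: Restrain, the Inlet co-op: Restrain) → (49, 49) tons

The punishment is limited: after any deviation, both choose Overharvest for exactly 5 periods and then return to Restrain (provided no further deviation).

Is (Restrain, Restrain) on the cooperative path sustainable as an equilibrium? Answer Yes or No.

No

IC: β+…+β^5 ≥ (65−49)/(49−11) = 8/19.
At β = 1/7: partial sum = 0.1667 < 0.4211. Cooperation not sustainable.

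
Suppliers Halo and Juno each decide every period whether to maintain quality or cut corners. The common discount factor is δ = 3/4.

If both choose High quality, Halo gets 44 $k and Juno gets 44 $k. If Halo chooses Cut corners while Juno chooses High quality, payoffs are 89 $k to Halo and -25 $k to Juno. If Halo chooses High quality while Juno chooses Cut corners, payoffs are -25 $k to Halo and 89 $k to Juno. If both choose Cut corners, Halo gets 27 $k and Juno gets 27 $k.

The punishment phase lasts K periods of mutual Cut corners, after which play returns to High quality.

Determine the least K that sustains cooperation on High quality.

IC: δ(1−δ^K)/(1−δ) ≥ (89−44)/(44−27) = 45/17.
With δ = 3/4: need 1 − δ^K ≥ 45/17·(1−3/4)/(3/4), i.e. δ^K ≤ 0.1176.
Since (3/4)^7 = 0.1335 and (3/4)^8 = 0.1001, the smallest such K is 8.

8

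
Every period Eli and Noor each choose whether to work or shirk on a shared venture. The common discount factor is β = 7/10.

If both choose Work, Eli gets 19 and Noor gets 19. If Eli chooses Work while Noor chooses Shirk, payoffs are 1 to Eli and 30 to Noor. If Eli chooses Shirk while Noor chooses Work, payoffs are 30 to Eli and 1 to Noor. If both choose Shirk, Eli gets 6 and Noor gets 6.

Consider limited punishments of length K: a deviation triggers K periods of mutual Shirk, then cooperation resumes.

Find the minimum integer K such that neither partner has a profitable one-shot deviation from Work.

No profitable deviation requires (19−6)(β+…+β^K) ≥ 30−19, i.e. β+…+β^K ≥ 11/13 ≈ 0.8462.
With β = 7/10, the partial sums are K=1: 0.7000, K=2: 1.1900.
K = 2 is the first length at which the sum reaches 0.8462.

2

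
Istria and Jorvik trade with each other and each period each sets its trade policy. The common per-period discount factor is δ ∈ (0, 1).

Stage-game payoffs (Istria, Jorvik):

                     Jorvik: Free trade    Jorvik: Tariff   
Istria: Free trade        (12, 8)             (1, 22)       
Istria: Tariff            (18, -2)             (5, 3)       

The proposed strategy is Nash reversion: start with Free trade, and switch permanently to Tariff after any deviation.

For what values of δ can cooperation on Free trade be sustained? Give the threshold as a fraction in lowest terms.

14/19

Istria: cooperation gives 12 each period; deviation gives 18 once then 5 forever.
  12/(1−δ) ≥ 18 + 5δ/(1−δ) ⇒ δ ≥ 6/13.
Jorvik: cooperation gives 8 each period; deviation gives 22 once then 3 forever.
  δ ≥ 14/19.
Both must hold, so the binding constraint is Jorvik's: δ ≥ 14/19.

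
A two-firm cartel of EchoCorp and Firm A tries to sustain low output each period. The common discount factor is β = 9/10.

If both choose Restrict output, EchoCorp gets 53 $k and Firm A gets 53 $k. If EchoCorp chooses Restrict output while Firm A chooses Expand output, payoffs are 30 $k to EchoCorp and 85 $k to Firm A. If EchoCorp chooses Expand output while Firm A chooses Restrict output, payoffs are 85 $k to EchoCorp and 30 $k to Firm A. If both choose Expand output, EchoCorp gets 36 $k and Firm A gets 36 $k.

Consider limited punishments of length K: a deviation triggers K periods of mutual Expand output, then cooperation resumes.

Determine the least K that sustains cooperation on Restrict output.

IC: β(1−β^K)/(1−β) ≥ (85−53)/(53−36) = 32/17.
With β = 9/10: need 1 − β^K ≥ 32/17·(1−9/10)/(9/10), i.e. β^K ≤ 0.7908.
Since (9/10)^2 = 0.8100 and (9/10)^3 = 0.7290, the smallest such K is 3.

3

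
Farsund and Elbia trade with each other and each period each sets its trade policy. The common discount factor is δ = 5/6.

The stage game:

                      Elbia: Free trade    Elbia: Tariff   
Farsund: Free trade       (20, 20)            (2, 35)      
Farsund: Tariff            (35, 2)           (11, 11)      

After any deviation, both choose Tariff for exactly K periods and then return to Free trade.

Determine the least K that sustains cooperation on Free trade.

3

IC: δ(1−δ^K)/(1−δ) ≥ (35−20)/(20−11) = 5/3.
With δ = 5/6: need 1 − δ^K ≥ 5/3·(1−5/6)/(5/6), i.e. δ^K ≤ 0.6667.
Since (5/6)^2 = 0.6944 and (5/6)^3 = 0.5787, the smallest such K is 3.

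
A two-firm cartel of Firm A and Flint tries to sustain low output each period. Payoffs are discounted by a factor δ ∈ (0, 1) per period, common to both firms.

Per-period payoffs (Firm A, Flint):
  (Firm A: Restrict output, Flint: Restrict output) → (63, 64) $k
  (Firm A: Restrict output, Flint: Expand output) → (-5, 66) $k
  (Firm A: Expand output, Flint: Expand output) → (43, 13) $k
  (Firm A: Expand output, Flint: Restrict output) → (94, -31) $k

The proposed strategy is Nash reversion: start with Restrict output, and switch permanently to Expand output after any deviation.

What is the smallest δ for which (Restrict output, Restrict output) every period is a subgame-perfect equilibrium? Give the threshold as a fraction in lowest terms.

31/51

Firm A: cooperation gives 63 each period; deviation gives 94 once then 43 forever.
  63/(1−δ) ≥ 94 + 43δ/(1−δ) ⇒ δ ≥ 31/51.
Flint: cooperation gives 64 each period; deviation gives 66 once then 13 forever.
  δ ≥ 2/53.
Both must hold, so the binding constraint is Firm A's: δ ≥ 31/51.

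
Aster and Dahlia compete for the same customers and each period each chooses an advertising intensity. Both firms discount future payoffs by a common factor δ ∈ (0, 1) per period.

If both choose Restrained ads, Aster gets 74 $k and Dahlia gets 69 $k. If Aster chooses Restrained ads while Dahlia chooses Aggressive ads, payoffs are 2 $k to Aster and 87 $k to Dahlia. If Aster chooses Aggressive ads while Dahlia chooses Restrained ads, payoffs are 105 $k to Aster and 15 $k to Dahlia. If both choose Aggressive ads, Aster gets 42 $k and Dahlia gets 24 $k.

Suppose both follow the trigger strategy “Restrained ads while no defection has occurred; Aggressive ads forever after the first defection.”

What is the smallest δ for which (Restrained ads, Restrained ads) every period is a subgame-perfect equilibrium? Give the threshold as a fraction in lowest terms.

Aster: cooperation gives 74 each period; deviation gives 105 once then 42 forever.
  74/(1−δ) ≥ 105 + 42δ/(1−δ) ⇒ δ ≥ 31/63.
Dahlia: cooperation gives 69 each period; deviation gives 87 once then 24 forever.
  δ ≥ 18/63 = 2/7.
Both must hold, so the binding constraint is Aster's: δ ≥ 31/63.

31/63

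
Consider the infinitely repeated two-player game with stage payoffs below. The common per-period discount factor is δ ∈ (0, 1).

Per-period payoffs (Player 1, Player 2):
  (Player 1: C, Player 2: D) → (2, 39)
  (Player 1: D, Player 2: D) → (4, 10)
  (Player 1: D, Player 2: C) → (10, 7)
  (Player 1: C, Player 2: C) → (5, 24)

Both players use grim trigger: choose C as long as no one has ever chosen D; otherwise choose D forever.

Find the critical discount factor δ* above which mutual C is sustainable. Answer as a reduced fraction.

Player 1: cooperation gives 5 each period; deviation gives 10 once then 4 forever.
  5/(1−δ) ≥ 10 + 4δ/(1−δ) ⇒ δ ≥ 5/6.
Player 2: cooperation gives 24 each period; deviation gives 39 once then 10 forever.
  δ ≥ 15/29.
Both must hold, so the binding constraint is Player 1's: δ ≥ 5/6.

5/6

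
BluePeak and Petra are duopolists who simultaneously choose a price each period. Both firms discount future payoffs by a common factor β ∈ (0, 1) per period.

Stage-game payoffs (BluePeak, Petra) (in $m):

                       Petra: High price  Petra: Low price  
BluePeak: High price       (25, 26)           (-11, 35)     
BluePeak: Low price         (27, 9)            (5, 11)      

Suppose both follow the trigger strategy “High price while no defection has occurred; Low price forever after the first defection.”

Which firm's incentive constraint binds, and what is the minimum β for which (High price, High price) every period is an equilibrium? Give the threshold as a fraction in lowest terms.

BluePeak's threshold: (27−25)/(27−5) = 1/11.
Petra's threshold: (35−26)/(35−11) = 3/8.
1/11 < 3/8, so Petra binds and β* = 3/8.

Petra; β ≥ 3/8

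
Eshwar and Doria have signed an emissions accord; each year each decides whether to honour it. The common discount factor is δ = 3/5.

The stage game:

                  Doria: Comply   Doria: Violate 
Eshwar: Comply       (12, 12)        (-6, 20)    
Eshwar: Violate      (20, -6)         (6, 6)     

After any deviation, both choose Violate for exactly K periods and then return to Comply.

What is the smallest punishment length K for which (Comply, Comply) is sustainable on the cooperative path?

5

IC: δ(1−δ^K)/(1−δ) ≥ (20−12)/(12−6) = 4/3.
With δ = 3/5: need 1 − δ^K ≥ 4/3·(1−3/5)/(3/5), i.e. δ^K ≤ 0.1111.
Since (3/5)^4 = 0.1296 and (3/5)^5 = 0.0778, the smallest such K is 5.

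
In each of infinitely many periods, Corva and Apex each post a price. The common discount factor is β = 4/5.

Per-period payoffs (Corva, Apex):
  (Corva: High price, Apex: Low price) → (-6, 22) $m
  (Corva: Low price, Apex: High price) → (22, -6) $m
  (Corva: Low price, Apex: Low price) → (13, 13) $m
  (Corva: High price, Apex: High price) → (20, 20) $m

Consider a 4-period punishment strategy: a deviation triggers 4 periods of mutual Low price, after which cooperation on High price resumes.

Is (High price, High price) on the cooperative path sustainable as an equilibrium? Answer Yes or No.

Comparing payoff streams over the 5 periods until play realigns: cooperate → 20(1+β+…+β^4); deviate → 22 + 13(β+…+β^4).
Cooperation is sustained iff (20−13)(β+…+β^4) ≥ 22−20.
β+…+β^4 = 4/5·(1−(4/5)^4)/(1−4/5) = 2.3616, and (22−20)/(20−13) = 0.2857.
2.3616 ≥ 0.2857, so cooperation is sustainable.

Yes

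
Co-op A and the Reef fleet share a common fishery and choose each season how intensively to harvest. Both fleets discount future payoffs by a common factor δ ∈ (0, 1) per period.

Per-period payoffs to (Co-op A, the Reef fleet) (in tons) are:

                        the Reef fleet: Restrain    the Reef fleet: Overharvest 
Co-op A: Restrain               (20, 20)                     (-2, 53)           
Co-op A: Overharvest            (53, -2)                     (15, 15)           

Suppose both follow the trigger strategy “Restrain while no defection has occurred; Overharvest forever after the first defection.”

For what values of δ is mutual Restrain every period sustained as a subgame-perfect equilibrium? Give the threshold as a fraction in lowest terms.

33/38

20/(1−δ) ≥ 53 + 15δ/(1−δ)
20 ≥ 53 − 38δ
δ ≥ 33/38.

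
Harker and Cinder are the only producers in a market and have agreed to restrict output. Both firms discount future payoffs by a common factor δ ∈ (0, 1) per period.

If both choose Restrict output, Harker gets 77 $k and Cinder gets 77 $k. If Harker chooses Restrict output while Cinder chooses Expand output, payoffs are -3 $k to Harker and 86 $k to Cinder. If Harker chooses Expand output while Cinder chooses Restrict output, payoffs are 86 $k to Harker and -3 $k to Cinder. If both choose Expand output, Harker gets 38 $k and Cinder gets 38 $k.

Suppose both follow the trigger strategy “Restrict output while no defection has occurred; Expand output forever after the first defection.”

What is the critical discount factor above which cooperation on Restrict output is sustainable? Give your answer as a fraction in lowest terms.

3/16

77/(1−δ) ≥ 86 + 38δ/(1−δ)
77 ≥ 86 − 48δ
δ ≥ 9/48 = 3/16.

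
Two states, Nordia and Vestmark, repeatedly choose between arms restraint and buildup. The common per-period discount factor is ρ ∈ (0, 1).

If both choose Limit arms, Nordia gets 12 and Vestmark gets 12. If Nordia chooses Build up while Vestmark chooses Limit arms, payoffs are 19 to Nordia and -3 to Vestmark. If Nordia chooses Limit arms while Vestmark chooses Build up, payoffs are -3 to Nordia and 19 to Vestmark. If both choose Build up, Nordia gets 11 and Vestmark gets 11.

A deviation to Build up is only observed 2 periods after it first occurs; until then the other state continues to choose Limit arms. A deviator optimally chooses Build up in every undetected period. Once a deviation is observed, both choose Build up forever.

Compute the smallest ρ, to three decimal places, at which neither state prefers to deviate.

0.935

A deviator earns 19 for 2 periods, then 11 forever; cooperating earns 12 forever. Multiplying the IC by (1−ρ):
12 ≥ 19(1−ρ^2) + 11ρ^2, so 8·ρ^2 ≥ 7 and ρ^2 ≥ 7/8.
ρ ≥ (7/8)^(1/2) ≈ 0.935.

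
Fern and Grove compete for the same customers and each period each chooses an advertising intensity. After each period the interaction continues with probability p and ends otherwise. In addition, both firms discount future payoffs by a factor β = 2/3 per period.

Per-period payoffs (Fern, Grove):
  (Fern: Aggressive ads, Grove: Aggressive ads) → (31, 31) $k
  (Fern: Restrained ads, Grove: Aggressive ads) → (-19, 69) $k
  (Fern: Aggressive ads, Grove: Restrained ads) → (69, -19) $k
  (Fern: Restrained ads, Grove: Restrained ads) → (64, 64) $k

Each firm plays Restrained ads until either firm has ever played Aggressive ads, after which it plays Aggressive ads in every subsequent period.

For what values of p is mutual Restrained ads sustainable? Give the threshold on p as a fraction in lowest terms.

Expected continuation weight on next period's payoff is β·p = 2/3·p, which plays the role of the discount factor.
Cooperation requires 2/3·p ≥ (69−64)/(69−31) = 5/38, hence p ≥ 15/76.

15/76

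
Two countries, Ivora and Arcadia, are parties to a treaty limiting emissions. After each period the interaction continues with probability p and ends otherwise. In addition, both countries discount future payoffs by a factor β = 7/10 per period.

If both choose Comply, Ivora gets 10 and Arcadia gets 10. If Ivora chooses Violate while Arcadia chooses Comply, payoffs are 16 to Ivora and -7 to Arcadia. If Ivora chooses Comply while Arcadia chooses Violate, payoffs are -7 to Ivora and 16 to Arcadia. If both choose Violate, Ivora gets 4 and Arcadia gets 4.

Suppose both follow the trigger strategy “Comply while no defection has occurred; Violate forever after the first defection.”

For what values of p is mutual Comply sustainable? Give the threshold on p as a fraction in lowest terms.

Expected continuation weight on next period's payoff is β·p = 7/10·p, which plays the role of the discount factor.
Cooperation requires 7/10·p ≥ (16−10)/(16−4) = 1/2, hence p ≥ 5/7.

5/7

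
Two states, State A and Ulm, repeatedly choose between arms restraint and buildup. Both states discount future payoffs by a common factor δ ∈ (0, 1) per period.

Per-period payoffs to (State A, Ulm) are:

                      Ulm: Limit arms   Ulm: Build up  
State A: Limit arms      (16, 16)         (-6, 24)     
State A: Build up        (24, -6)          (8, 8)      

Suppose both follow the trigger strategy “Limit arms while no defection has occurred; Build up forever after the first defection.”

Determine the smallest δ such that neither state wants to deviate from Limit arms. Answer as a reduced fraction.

Cooperation forever yields 16 each period: 16/(1−δ).
Deviating yields 24 once, then 8 forever: 24 + 8δ/(1−δ).
No profitable deviation requires 16/(1−δ) ≥ 24 + 8δ/(1−δ).
Multiplying by (1−δ): 16 ≥ 24(1−δ) + 8δ = 24 − 16δ.
So 16δ ≥ 8, i.e. δ ≥ 8/16 = 1/2.

1/2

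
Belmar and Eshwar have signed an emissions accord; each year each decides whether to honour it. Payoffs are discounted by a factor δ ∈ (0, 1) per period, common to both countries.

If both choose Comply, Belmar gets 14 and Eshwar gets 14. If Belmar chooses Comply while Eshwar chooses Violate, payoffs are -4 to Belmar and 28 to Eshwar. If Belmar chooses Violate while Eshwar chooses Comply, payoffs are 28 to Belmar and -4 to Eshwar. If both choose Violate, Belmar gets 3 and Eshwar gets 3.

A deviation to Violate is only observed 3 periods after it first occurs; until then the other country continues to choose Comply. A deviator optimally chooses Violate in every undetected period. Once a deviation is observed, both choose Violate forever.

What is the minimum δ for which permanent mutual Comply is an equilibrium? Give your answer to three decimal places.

0.824

Deviating for the 3 undetected periods gains 28−14 = 14 per period over cooperation, then loses 14−3 = 11 per period forever once punishment starts.
Gain: 14(1 + δ + … + δ^2); loss: 11·δ^3/(1−δ).
No profitable deviation ⇔ 14(1−δ^3) ≤ 11·δ^3, i.e. δ^3 ≥ 14/(14+11) = 14/25.
Hence δ ≥ (14/25)^(1/3) ≈ 0.824.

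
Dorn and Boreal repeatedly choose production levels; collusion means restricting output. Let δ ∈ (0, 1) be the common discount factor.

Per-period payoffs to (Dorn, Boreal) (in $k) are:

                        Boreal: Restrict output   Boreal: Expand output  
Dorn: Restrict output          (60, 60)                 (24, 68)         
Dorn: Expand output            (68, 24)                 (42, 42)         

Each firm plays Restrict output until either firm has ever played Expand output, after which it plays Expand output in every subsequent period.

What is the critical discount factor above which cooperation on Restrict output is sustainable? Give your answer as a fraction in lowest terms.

4/13

Under grim trigger the critical discount factor is (T−C)/(T−P) with T = 68, C = 60, P = 42.
δ* = (68−60)/(68−42) = 8/26 = 4/13.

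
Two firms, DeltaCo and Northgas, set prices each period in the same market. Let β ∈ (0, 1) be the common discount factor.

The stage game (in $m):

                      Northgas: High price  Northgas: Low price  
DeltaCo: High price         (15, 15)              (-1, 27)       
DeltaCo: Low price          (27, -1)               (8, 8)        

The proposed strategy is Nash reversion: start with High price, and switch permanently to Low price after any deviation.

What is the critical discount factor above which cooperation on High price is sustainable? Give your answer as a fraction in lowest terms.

One-period gain from deviating is 27 − 15 = 12. The loss is 15 − 8 = 7 in every subsequent period, with present value 7·β/(1−β).
Deviation is unprofitable when 7·β/(1−β) ≥ 12, i.e. β/(1−β) ≥ 12/7.
Equivalently β ≥ 12/(12+7) = 12/19.

12/19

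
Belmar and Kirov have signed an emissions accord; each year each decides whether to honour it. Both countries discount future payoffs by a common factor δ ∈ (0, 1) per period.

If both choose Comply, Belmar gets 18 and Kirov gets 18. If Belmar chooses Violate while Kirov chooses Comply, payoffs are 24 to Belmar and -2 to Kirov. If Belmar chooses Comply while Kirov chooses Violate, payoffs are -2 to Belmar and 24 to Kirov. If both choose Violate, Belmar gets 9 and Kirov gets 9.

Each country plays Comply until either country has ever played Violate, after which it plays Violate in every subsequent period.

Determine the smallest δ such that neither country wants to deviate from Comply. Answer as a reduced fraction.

Under grim trigger the critical discount factor is (T−C)/(T−P) with T = 24, C = 18, P = 9.
δ* = (24−18)/(24−9) = 6/15 = 2/5.

2/5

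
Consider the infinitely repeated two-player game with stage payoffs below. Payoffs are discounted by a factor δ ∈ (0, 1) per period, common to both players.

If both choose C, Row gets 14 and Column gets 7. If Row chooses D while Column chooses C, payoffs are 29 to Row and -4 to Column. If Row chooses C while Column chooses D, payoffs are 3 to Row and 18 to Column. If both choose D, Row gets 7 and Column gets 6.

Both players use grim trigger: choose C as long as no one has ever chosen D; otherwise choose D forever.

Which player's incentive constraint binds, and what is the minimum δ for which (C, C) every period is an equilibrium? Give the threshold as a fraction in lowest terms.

Column; δ ≥ 11/12

For Row: deviation gain 29−14 = 15, per-period punishment loss 14−7 = 7. IC gives δ ≥ 15/22.
For Column: gain 11, loss 1 per period, so δ ≥ 11/12.
The tighter constraint is Column's, so cooperation needs δ ≥ 11/12.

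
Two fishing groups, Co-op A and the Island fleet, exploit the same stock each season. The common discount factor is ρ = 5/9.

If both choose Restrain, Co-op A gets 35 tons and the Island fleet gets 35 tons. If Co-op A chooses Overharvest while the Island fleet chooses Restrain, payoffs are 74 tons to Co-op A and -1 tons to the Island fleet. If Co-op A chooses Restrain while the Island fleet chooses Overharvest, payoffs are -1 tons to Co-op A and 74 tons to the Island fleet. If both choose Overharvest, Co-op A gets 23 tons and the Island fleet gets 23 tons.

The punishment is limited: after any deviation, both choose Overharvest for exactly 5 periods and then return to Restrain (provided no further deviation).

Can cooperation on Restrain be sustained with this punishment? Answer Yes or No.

No

IC: ρ+…+ρ^5 ≥ (74−35)/(35−23) = 13/4.
At ρ = 5/9: partial sum = 1.1838 < 3.2500. Cooperation not sustainable.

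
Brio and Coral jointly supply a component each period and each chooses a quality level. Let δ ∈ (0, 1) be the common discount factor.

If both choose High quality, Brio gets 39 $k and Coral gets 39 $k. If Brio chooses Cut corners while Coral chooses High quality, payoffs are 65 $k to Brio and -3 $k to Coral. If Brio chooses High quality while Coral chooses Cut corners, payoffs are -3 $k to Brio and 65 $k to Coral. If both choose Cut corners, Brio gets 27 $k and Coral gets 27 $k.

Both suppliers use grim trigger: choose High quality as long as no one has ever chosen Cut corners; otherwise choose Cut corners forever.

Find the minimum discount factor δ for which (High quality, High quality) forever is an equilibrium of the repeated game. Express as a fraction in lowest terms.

13/19

Under grim trigger the critical discount factor is (T−C)/(T−P) with T = 65, C = 39, P = 27.
δ* = (65−39)/(65−27) = 26/38 = 13/19.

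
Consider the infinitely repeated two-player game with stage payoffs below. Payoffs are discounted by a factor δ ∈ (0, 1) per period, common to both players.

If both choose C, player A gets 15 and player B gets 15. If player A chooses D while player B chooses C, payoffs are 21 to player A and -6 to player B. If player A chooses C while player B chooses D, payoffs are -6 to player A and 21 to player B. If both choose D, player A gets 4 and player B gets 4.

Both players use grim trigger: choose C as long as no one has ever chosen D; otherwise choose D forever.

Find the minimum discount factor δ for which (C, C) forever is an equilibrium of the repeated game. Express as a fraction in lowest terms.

6/17

15/(1−δ) ≥ 21 + 4δ/(1−δ)
15 ≥ 21 − 17δ
δ ≥ 6/17.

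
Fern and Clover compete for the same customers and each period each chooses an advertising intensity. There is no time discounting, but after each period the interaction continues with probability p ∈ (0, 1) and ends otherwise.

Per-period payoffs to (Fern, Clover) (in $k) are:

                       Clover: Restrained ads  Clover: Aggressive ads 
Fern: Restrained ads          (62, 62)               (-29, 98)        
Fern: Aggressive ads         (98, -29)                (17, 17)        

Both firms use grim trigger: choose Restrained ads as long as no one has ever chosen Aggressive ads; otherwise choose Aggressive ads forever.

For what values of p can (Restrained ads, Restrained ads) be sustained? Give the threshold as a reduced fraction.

4/9

Expected cooperation value is 62 + p·62 + p²·62 + … = 62/(1−p); deviation gives 98 + p·17/(1−p).
62 ≥ 98(1−p) + 17p ⇒ 81p ≥ 36 ⇒ p ≥ 36/81 = 4/9.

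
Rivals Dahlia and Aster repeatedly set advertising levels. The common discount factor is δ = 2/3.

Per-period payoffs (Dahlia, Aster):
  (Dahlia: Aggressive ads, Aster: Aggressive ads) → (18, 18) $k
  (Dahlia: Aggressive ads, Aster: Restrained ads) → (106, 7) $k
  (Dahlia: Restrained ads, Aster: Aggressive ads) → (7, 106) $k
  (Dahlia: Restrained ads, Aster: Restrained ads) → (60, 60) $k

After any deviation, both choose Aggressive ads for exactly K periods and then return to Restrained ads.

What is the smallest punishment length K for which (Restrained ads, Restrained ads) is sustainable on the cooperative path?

2

Need Σ_{k=1}^{K} δ^k ≥ (106−60)/(60−18) = 1.0952 at δ = 2/3.
At K = 1 the sum is 0.6667 < 1.0952; at K = 2 it is 1.1111 ≥ 1.0952.
So the minimum punishment length is K = 2.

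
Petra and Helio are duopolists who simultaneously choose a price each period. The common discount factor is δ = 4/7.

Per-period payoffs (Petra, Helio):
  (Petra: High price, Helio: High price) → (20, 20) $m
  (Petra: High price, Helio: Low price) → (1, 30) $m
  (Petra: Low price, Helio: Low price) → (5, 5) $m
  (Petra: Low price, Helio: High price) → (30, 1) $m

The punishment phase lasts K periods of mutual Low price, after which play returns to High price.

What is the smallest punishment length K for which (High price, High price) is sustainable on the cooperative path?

IC: δ(1−δ^K)/(1−δ) ≥ (30−20)/(20−5) = 2/3.
With δ = 4/7: need 1 − δ^K ≥ 2/3·(1−4/7)/(4/7), i.e. δ^K ≤ 0.5000.
Since (4/7)^1 = 0.5714 and (4/7)^2 = 0.3265, the smallest such K is 2.

2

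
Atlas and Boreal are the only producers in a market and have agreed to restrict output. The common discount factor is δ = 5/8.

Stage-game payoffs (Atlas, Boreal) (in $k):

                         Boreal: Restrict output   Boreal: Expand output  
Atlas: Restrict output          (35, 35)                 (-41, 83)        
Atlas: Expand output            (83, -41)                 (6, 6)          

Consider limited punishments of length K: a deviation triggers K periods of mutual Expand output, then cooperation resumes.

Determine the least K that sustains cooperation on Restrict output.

IC: δ(1−δ^K)/(1−δ) ≥ (83−35)/(35−6) = 48/29.
With δ = 5/8: need 1 − δ^K ≥ 48/29·(1−5/8)/(5/8), i.e. δ^K ≤ 0.0069.
Since (5/8)^10 = 0.0091 and (5/8)^11 = 0.0057, the smallest such K is 11.

11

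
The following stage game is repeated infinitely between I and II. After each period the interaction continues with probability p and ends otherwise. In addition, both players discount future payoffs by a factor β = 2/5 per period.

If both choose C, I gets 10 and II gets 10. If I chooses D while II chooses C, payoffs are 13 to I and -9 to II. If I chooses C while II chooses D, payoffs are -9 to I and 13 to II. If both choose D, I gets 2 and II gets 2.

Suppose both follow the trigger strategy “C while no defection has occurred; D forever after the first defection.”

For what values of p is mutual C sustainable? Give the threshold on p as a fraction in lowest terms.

15/22

Expected continuation weight on next period's payoff is β·p = 2/5·p, which plays the role of the discount factor.
Cooperation requires 2/5·p ≥ (13−10)/(13−2) = 3/11, hence p ≥ 15/22.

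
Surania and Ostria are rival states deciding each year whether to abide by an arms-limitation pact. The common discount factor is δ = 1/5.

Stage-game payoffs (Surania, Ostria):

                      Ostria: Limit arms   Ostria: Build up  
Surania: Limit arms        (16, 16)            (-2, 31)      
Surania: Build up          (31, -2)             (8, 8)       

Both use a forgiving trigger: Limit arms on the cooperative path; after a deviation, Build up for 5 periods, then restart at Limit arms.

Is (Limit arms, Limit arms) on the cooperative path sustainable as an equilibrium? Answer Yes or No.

A one-shot deviation gives 31 now, then 8 for 5 periods, then back to 16.
Gain from deviating: (31−16) today; loss: (16−8) in each of the next 5 periods.
No-deviation condition: (16−8)(δ+…+δ^5) ≥ 31−16, i.e. δ+…+δ^5 ≥ 15/8.
At δ = 1/5: δ+…+δ^5 = 0.2499 < 1.8750.
So cooperation is not sustainable.

No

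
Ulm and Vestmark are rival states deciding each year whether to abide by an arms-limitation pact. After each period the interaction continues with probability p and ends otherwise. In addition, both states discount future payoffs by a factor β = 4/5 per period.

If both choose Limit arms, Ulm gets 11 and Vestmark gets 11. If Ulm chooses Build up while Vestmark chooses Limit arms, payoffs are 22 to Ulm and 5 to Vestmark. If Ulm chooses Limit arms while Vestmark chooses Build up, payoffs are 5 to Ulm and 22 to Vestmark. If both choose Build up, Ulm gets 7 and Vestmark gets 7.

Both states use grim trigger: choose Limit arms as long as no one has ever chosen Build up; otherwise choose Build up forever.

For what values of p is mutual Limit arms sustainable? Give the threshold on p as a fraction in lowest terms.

Expected continuation weight on next period's payoff is β·p = 4/5·p, which plays the role of the discount factor.
Cooperation requires 4/5·p ≥ (22−11)/(22−7) = 11/15, hence p ≥ 11/12.

11/12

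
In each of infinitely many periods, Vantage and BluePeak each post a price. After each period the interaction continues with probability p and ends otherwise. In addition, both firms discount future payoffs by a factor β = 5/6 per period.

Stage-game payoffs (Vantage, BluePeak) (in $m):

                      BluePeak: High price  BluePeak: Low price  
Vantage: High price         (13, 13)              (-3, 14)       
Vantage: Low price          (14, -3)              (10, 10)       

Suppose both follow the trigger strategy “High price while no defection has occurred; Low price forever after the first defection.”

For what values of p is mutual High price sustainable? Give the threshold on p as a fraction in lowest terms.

3/10

Expected continuation weight on next period's payoff is β·p = 5/6·p, which plays the role of the discount factor.
Cooperation requires 5/6·p ≥ (14−13)/(14−10) = 1/4, hence p ≥ 3/10.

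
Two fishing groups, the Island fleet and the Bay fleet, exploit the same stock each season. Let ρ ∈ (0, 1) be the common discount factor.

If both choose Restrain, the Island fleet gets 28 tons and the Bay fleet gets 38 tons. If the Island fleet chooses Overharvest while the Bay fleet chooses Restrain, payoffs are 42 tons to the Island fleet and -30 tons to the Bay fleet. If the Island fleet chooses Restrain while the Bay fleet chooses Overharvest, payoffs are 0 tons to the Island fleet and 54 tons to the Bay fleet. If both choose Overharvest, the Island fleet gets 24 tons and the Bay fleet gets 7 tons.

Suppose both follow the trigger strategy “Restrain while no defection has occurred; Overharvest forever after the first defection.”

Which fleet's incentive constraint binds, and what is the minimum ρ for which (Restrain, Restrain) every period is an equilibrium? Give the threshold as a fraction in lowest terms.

For the Island fleet: deviation gain 42−28 = 14, per-period punishment loss 28−24 = 4. IC gives ρ ≥ 14/18 = 7/9.
For the Bay fleet: gain 16, loss 31 per period, so ρ ≥ 16/47.
The tighter constraint is the Island fleet's, so cooperation needs ρ ≥ 7/9.

the Island fleet; ρ ≥ 7/9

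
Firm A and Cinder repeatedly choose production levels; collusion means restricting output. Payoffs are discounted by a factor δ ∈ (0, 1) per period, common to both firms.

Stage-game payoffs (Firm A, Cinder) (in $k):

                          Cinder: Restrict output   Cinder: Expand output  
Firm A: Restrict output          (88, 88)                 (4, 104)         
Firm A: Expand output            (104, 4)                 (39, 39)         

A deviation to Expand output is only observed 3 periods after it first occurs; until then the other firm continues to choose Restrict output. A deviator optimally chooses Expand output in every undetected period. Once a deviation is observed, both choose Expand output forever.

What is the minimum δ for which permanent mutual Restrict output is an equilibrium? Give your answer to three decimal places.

0.627

The best deviation is to choose Expand output for all 3 undetected periods, earning 104 each, then 39 forever once detected.
Deviation value: 104(1−δ^3)/(1−δ) + 39δ^3/(1−δ); cooperation value: 88/(1−δ).
IC: 88 ≥ 104(1−δ^3) + 39δ^3 = 104 − 65δ^3.
So δ^3 ≥ 16/65, giving δ ≥ (16/65)^(1/3) ≈ 0.627.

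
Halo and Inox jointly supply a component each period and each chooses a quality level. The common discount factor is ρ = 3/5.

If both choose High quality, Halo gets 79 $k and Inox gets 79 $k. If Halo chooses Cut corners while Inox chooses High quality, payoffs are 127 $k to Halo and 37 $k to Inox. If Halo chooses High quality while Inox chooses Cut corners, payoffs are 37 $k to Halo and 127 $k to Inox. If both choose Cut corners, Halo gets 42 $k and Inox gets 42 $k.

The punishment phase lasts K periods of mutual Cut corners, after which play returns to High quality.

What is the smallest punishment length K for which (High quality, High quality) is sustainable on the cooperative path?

Need Σ_{k=1}^{K} ρ^k ≥ (127−79)/(79−42) = 1.2973 at ρ = 3/5.
At K = 3 the sum is 1.1760 < 1.2973; at K = 4 it is 1.3056 ≥ 1.2973.
So the minimum punishment length is K = 4.

4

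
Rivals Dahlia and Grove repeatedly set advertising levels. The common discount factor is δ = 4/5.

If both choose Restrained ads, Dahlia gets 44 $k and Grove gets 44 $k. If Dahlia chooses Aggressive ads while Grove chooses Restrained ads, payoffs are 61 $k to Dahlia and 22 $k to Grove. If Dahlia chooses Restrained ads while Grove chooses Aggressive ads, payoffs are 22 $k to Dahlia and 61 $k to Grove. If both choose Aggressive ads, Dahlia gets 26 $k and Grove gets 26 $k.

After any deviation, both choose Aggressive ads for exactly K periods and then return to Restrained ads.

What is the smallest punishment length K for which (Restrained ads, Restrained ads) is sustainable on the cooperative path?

2

IC: δ(1−δ^K)/(1−δ) ≥ (61−44)/(44−26) = 17/18.
With δ = 4/5: need 1 − δ^K ≥ 17/18·(1−4/5)/(4/5), i.e. δ^K ≤ 0.7639.
Since (4/5)^1 = 0.8000 and (4/5)^2 = 0.6400, the smallest such K is 2.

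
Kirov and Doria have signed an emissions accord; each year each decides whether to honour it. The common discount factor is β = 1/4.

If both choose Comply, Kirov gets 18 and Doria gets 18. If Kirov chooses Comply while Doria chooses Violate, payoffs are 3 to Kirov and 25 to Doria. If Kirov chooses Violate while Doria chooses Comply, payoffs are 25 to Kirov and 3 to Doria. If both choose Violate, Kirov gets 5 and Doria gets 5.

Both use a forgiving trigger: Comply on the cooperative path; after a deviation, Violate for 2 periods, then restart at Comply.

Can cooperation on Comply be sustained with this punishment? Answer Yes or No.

A one-shot deviation gives 25 now, then 5 for 2 periods, then back to 18.
Gain from deviating: (25−18) today; loss: (18−5) in each of the next 2 periods.
No-deviation condition: (18−5)(β+…+β^2) ≥ 25−18, i.e. β+…+β^2 ≥ 7/13.
At β = 1/4: β+…+β^2 = 0.3125 < 0.5385.
So cooperation is not sustainable.

No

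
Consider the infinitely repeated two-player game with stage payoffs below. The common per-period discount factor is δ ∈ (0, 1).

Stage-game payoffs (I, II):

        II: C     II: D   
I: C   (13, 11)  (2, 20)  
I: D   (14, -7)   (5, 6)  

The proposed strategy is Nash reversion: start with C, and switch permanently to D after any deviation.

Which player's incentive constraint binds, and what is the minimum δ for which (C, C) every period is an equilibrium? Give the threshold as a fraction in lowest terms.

II; δ ≥ 9/14

I: cooperation gives 13 each period; deviation gives 14 once then 5 forever.
  13/(1−δ) ≥ 14 + 5δ/(1−δ) ⇒ δ ≥ 1/9.
II: cooperation gives 11 each period; deviation gives 20 once then 6 forever.
  δ ≥ 9/14.
Both must hold, so the binding constraint is II's: δ ≥ 9/14.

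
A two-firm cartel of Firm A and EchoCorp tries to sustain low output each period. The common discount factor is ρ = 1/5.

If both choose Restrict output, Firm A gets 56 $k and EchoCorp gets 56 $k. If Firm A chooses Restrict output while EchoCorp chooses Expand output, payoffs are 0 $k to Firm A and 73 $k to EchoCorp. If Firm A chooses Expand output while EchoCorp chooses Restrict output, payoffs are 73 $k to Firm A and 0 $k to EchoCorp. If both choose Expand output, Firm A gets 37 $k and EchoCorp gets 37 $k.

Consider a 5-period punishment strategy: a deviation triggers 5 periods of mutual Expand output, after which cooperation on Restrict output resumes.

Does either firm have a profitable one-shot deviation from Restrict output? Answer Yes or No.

Yes

IC: ρ+…+ρ^5 ≥ (73−56)/(56−37) = 17/19.
At ρ = 1/5: partial sum = 0.2499 < 0.8947. Cooperation not sustainable.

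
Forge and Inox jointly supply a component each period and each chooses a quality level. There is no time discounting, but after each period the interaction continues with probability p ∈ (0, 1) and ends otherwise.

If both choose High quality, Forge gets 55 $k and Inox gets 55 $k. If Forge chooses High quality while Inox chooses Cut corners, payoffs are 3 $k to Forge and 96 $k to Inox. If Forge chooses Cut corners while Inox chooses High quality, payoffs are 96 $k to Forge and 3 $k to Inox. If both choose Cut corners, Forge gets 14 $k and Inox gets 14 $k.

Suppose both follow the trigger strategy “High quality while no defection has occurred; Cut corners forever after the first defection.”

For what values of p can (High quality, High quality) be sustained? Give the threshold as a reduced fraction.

1/2

With no time discounting, the continuation probability p plays the role of the discount factor.
Grim-trigger IC: 55/(1−p) ≥ 96 + 14p/(1−p) ⇒ p ≥ (96−55)/(96−14) = 1/2.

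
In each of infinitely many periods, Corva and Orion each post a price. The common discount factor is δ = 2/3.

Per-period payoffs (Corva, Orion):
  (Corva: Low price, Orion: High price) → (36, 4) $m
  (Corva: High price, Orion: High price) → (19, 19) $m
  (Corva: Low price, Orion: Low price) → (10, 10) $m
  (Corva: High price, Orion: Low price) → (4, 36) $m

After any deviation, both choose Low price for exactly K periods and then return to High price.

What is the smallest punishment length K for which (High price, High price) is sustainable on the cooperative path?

8

Need Σ_{k=1}^{K} δ^k ≥ (36−19)/(19−10) = 1.8889 at δ = 2/3.
At K = 7 the sum is 1.8829 < 1.8889; at K = 8 it is 1.9220 ≥ 1.8889.
So the minimum punishment length is K = 8.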